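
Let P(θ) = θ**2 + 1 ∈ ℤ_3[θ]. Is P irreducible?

Yes

Check for roots in ℤ_3: P(0) = 1; P(1) = 2; P(2) = 2.
No roots. A degree-2 polynomial over a field with no linear factor is irreducible.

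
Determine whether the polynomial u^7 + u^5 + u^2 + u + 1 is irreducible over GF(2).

Yes

Write P(u) = u^7 + u^5 + u^2 + u + 1.
Check for roots in GF(2): P(0) = 1; P(1) = 1.
No roots, so no linear factors.
Monic irreducibles of degree 2 over GF(2): u^2 + u + 1.
None of them divide P (all give nonzero remainder).
Monic irreducibles of degree 3 over GF(2): u^3 + u + 1, u^3 + u^2 + 1.
None of them divide P (all give nonzero remainder).
No irreducible factor of degree ≤ 3 exists, so P is irreducible over GF(2).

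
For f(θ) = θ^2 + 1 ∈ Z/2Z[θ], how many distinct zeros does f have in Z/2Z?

Evaluate at each of the 2 elements of Z/2Z:
f(0) = 1; f(1) = 0 → root.
Roots: {1}.

1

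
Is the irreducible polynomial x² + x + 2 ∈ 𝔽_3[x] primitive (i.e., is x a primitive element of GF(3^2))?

Write f(x) = x² + x + 2.
|GF(3^2)^×| = 3^2 − 1 = 8. Prime factorization: 8 = 2^3.
f is primitive ⇔ x has order 8 in GF(3)[x]/(f), i.e. x^(8/q) ≠ 1 for each prime q | 8.
x^(4) mod f = 2.
None equal 1, so x has full order 8; f is primitive.

Yes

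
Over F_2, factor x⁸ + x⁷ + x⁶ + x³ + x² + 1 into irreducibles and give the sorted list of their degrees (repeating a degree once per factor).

1, 1, 1, 1, 1, 3

Write h(x) = x⁸ + x⁷ + x⁶ + x³ + x² + 1.
Roots in F_2: h(0) = 1; h(1) = 0 → root.
Linear factors from roots: (x + 1).
Complete factorization: h(x) = (x + 1)^5·(x³ + x + 1).
Factor degrees with multiplicity: 1 + 1 + 1 + 1 + 1 + 3 = 8.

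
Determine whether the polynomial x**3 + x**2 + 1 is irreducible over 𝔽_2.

Write f(x) = x**3 + x**2 + 1.
Check for roots in 𝔽_2: f(0) = 1; f(1) = 1.
No roots. A degree-3 polynomial over a field with no linear factor is irreducible.

Yes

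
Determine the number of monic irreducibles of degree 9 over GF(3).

By the necklace-counting formula, N_3(9) = (1/9) Σ_{d|9} μ(9/d)·3^d.
Divisors of 9: 1, 3, 9; μ(9/d) for each: 0, -1, 1.
Σ = − 3^3 + 3^9 = 19656.
N = 19656/9 = 2184.

2184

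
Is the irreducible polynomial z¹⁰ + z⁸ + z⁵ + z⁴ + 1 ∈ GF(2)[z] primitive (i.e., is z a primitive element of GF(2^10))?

Yes

Write f(z) = z¹⁰ + z⁸ + z⁵ + z⁴ + 1.
|GF(2^10)^×| = 2^10 − 1 = 1023. Prime factorization: 1023 = 3·11·31.
f is primitive ⇔ z has order 1023 in GF(2)[z]/(f), i.e. z^(1023/q) ≠ 1 for each prime q | 1023.
z^(341) mod f = z⁵ + z⁴.
z^(93) mod f = z⁹ + z⁸ + z⁷ + z⁵ + z².
z^(33) mod f = z⁷ + z⁵ + z⁴ + z² + z + 1.
None equal 1, so z has full order 1023; f is primitive.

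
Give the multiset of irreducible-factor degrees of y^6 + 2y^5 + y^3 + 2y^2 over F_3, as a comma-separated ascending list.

Write g(y) = y^6 + 2y^5 + y^3 + 2y^2.
Roots in F_3: g(0) = 0 → root; g(1) = 0 → root; g(2) = 0 → root.
Linear factors from roots: (y), (y + 2), (y + 1).
Complete factorization: g(y) = (y + 2)·(y)^2·(y + 1)^3.
Factor degrees with multiplicity: 1 + 1 + 1 + 1 + 1 + 1 = 6.

1, 1, 1, 1, 1, 1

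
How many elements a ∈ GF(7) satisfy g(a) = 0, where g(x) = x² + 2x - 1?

Evaluate at each of the 7 elements of GF(7):
g(0) = 6; g(1) = 2; g(2) = 0 → root; g(3) = 0 → root; g(4) = 2; g(5) = 6; g(6) = 5.
Roots: {2, 3}.

2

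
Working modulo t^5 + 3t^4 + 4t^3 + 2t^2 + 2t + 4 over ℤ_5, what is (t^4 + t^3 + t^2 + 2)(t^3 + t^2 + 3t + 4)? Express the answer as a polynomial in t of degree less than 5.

Multiply in ℤ_5[t]: (t^4 + t^3 + t^2 + 2)·(t^3 + t^2 + 3t + 4) = t^7 + 2t^6 + 3t^4 + 4t^3 + t^2 + t + 3.
Reduce using t^5 ≡ 2t^4 + t^3 + 3t^2 + 3t + 1 (mod t^5 + 3t^4 + 4t^3 + 2t^2 + 2t + 4).
Reduced: 3t^4 + 3t^3 + t^2 + 2t + 2.

3t^4 + 3t^3 + t^2 + 2t + 2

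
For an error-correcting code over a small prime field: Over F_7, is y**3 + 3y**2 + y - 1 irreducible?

Write g(y) = y**3 + 3y**2 + y - 1.
Check for roots in F_7: g(0) = 6; g(1) = 4; g(2) = 0 → root; g(3) = 0 → root; g(4) = 3; g(5) = 1; g(6) = 0 → root.
g(2) = 0, so (y − 2) divides g(y); g is reducible.

No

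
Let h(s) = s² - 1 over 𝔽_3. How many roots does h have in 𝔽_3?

Evaluate at each of the 3 elements of 𝔽_3:
h(0) = 2; h(1) = 0 → root; h(2) = 0 → root.
Roots: {1, 2}.

2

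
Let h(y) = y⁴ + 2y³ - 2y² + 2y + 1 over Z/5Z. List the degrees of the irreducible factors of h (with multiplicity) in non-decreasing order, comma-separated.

Roots in Z/5Z: h(0) = 1; h(1) = 4; h(2) = 4; h(3) = 4; h(4) = 1.
Complete factorization: h(y) = (y² + y + 1)^2.
Factor degrees with multiplicity: 2 + 2 = 4.

2, 2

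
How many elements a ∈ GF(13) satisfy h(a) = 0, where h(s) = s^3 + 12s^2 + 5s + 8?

Evaluate at each of the 13 elements of GF(13):
h(0) = 8; h(1) = 0 → root; h(2) = 9; h(3) = 2; h(4) = 11; h(5) = 3; h(6) = 10; h(7) = 12; h(8) = 2; h(9) = 12; h(10) = 9; h(11) = 12; h(12) = 1.
Roots: {1}.

1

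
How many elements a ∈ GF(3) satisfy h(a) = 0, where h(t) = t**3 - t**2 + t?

2

Evaluate at each of the 3 elements of GF(3):
h(0) = 0 → root; h(1) = 1; h(2) = 0 → root.
Roots: {0, 2}.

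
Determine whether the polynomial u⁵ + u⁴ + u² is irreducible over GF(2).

No

Write g(u) = u⁵ + u⁴ + u².
Check for roots in GF(2): g(0) = 0 → root; g(1) = 1.
g(0) = 0, so (u) divides g(u); g is reducible.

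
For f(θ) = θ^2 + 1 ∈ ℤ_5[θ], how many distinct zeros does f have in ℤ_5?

2

Evaluate at each of the 5 elements of ℤ_5:
f(0) = 1; f(1) = 2; f(2) = 0 → root; f(3) = 0 → root; f(4) = 2.
Roots: {2, 3}.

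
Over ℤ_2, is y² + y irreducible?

Write g(y) = y² + y.
Check for roots in ℤ_2: g(0) = 0 → root; g(1) = 0 → root.
g(0) = 0, so (y) divides g(y); g is reducible.

No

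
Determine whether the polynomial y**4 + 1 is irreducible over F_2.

Write P(y) = y**4 + 1.
Check for roots in F_2: P(0) = 1; P(1) = 0 → root.
P(1) = 0, so (y − 1) divides P(y); P is reducible.

No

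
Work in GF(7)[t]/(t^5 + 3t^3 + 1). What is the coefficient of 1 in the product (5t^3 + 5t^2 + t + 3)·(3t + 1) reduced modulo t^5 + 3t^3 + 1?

Multiply in GF(7)[t]: (5t^3 + 5t^2 + t + 3)·(3t + 1) = t^4 + 6t^3 + t^2 + 3t + 3.
Reduced: t^4 + 6t^3 + t^2 + 3t + 3.

3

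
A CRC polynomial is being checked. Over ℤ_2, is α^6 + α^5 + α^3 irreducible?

No

Write P(α) = α^6 + α^5 + α^3.
Check for roots in ℤ_2: P(0) = 0 → root; P(1) = 1.
P(0) = 0, so (α) divides P(α); P is reducible.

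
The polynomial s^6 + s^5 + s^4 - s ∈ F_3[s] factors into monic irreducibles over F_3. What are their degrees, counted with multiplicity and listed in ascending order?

1, 2, 3

Write f(s) = s^6 + s^5 + s^4 - s.
Roots in F_3: f(0) = 0 → root; f(1) = 2; f(2) = 2.
Linear factors from roots: (s).
Complete factorization: f(s) = (s)·(s^2 + 1)·(s^3 + s^2 - 1).
Factor degrees with multiplicity: 1 + 2 + 3 = 6.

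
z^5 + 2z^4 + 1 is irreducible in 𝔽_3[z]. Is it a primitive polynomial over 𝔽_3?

Yes

Write f(z) = z^5 + 2z^4 + 1.
|GF(3^5)^×| = 3^5 − 1 = 242. Prime factorization: 242 = 2·11^2.
f is primitive ⇔ z has order 242 in GF(3)[z]/(f), i.e. z^(242/q) ≠ 1 for each prime q | 242.
z^(121) mod f = 2.
z^(22) mod f = 2z^2 + 2z + 1.
None equal 1, so z has full order 242; f is primitive.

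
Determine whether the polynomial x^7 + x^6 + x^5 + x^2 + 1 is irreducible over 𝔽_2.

Write m(x) = x^7 + x^6 + x^5 + x^2 + 1.
Check for roots in 𝔽_2: m(0) = 1; m(1) = 1.
No roots, so no linear factors.
Monic irreducibles of degree 2 over GF(2): x^2 + x + 1.
None of them divide m (all give nonzero remainder).
Monic irreducibles of degree 3 over GF(2): x^3 + x + 1, x^3 + x^2 + 1.
None of them divide m (all give nonzero remainder).
No irreducible factor of degree ≤ 3 exists, so m is irreducible over GF(2).

Yes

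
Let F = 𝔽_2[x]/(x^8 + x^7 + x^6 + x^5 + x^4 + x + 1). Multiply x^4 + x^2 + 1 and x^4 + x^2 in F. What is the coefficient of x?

1

Multiply in 𝔽_2[x]: (x^4 + x^2 + 1)·(x^4 + x^2) = x^8 + x^2.
Reduce using x^8 ≡ x^7 + x^6 + x^5 + x^4 + x + 1 (mod x^8 + x^7 + x^6 + x^5 + x^4 + x + 1).
Reduced: x^7 + x^6 + x^5 + x^4 + x^2 + x + 1.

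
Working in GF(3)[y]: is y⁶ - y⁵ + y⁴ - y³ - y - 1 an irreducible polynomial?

Yes

Write g(y) = y⁶ - y⁵ + y⁴ - y³ - y - 1.
Check for roots in GF(3): g(0) = 2; g(1) = 1; g(2) = 1.
No roots, so no linear factors.
Monic irreducibles of degree 2 over GF(3): y² + 1, y² + y - 1, y² - y - 1.
None of them divide g (all give nonzero remainder).
Degree-3 irreducible divisors: test the 8 monic irreducibles of degree 3 over GF(3).
None of them divide g (all give nonzero remainder).
No irreducible factor of degree ≤ 3 exists, so g is irreducible over GF(3).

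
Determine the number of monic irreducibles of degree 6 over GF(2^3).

Gauss's count: N_{8}(6) = (1/6) Σ_{d|6} μ(6/d)·8^d.
Divisors of 6: 1, 2, 3, 6; μ(6/d) for each: 1, -1, -1, 1.
Σ = 8^1 − 8^2 − 8^3 + 8^6 = 261576.
N = 261576/6 = 43596.

43596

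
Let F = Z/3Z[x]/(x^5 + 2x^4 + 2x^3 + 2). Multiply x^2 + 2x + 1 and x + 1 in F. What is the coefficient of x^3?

1

Multiply in Z/3Z[x]: (x^2 + 2x + 1)·(x + 1) = x^3 + 1.
Reduced: x^3 + 1.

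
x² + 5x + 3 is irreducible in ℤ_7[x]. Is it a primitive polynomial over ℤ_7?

Write f(x) = x² + 5x + 3.
|GF(7^2)^×| = 7^2 − 1 = 48. Prime factorization: 48 = 2^4·3.
f is primitive ⇔ x has order 48 in GF(7)[x]/(f), i.e. x^(48/q) ≠ 1 for each prime q | 48.
x^(24) mod f = 6.
x^(16) mod f = 2.
None equal 1, so x has full order 48; f is primitive.

Yes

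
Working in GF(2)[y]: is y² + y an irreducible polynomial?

Write P(y) = y² + y.
Check for roots in GF(2): P(0) = 0 → root; P(1) = 0 → root.
P(0) = 0, so (y) divides P(y); P is reducible.

No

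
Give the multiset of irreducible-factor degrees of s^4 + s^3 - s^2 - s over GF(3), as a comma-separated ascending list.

Write h(s) = s^4 + s^3 - s^2 - s.
Roots in GF(3): h(0) = 0 → root; h(1) = 0 → root; h(2) = 0 → root.
Linear factors from roots: (s), (s - 1), (s + 1).
Complete factorization: h(s) = (s)·(s - 1)·(s + 1)^2.
Factor degrees with multiplicity: 1 + 1 + 1 + 1 = 4.

1, 1, 1, 1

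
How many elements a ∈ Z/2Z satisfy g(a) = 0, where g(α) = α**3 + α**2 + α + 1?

Evaluate at each of the 2 elements of Z/2Z:
g(0) = 1; g(1) = 0 → root.
Roots: {1}.

1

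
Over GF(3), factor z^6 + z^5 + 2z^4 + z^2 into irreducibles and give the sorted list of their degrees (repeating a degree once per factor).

1, 1, 1, 3

Write g(z) = z^6 + z^5 + 2z^4 + z^2.
Roots in GF(3): g(0) = 0 → root; g(1) = 2; g(2) = 0 → root.
Linear factors from roots: (z), (z + 1).
Complete factorization: g(z) = (z + 1)·(z)^2·(z^3 + 2z + 1).
Factor degrees with multiplicity: 1 + 1 + 1 + 3 = 6.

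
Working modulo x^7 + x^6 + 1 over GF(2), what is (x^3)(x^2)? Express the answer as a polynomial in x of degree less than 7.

x^5

Multiply in GF(2)[x]: (x^3)·(x^2) = x^5.
Reduced: x^5.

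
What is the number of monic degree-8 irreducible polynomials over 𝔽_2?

30

By the necklace-counting formula, N_2(8) = (1/8) Σ_{d|8} μ(8/d)·2^d.
Divisors of 8: 1, 2, 4, 8; μ(8/d) for each: 0, 0, -1, 1.
Σ = − 2^4 + 2^8 = 240.
N = 240/8 = 30.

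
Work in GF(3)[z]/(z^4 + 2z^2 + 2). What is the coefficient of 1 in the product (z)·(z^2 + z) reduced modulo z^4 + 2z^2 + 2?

0

Multiply in GF(3)[z]: (z)·(z^2 + z) = z^3 + z^2.
Reduced: z^3 + z^2.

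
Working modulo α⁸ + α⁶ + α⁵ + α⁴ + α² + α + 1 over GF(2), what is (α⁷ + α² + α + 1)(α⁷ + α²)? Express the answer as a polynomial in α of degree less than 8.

α^7 + α^4 + α^2

Multiply in GF(2)[α]: (α⁷ + α² + α + 1)·(α⁷ + α²) = α¹⁴ + α⁸ + α⁷ + α⁴ + α³ + α².
Reduce using α⁸ ≡ α⁶ + α⁵ + α⁴ + α² + α + 1 (mod α⁸ + α⁶ + α⁵ + α⁴ + α² + α + 1).
Reduced: α⁷ + α⁴ + α².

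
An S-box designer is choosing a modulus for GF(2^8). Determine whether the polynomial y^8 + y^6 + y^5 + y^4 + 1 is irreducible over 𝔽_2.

Write g(y) = y^8 + y^6 + y^5 + y^4 + 1.
Check for roots in 𝔽_2: g(0) = 1; g(1) = 1.
No roots, so no linear factors.
Monic irreducibles of degree 2 over GF(2): y^2 + y + 1.
None of them divide g (all give nonzero remainder).
Monic irreducibles of degree 3 over GF(2): y^3 + y + 1, y^3 + y^2 + 1.
None of them divide g (all give nonzero remainder).
Monic irreducibles of degree 4 over GF(2): y^4 + y + 1, y^4 + y^3 + 1, y^4 + y^3 + y^2 + y + 1.
None of them divide g (all give nonzero remainder).
No irreducible factor of degree ≤ 4 exists, so g is irreducible over GF(2).

Yes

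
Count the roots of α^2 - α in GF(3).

Write f(α) = α^2 - α.
Evaluate at each of the 3 elements of GF(3):
f(0) = 0 → root; f(1) = 0 → root; f(2) = 2.
Roots: {0, 1}.

2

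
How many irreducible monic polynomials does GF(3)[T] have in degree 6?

116

x^(3^6) − x is the product of all monic irreducibles of degree dividing 6; Möbius inversion gives N = (1/6) Σ μ(6/d)·3^d.
Divisors of 6: 1, 2, 3, 6; μ(6/d) for each: 1, -1, -1, 1.
Σ = 3^1 − 3^2 − 3^3 + 3^6 = 696.
N = 696/6 = 116.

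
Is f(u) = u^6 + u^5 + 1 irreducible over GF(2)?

Check for roots in GF(2): f(0) = 1; f(1) = 1.
No roots, so no linear factors.
Monic irreducibles of degree 2 over GF(2): u^2 + u + 1.
None of them divide f (all give nonzero remainder).
Monic irreducibles of degree 3 over GF(2): u^3 + u + 1, u^3 + u^2 + 1.
None of them divide f (all give nonzero remainder).
No irreducible factor of degree ≤ 3 exists, so f is irreducible over GF(2).

Yes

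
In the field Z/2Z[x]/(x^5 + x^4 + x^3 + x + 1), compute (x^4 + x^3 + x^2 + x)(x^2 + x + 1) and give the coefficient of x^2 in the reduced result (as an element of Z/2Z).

1

Multiply in Z/2Z[x]: (x^4 + x^3 + x^2 + x)·(x^2 + x + 1) = x^6 + x^4 + x^3 + x.
Reduce using x^5 ≡ x^4 + x^3 + x + 1 (mod x^5 + x^4 + x^3 + x + 1).
Reduced: x^4 + x^2 + x + 1.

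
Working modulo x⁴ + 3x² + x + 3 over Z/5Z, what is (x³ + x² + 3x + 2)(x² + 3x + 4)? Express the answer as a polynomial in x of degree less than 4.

Multiply in Z/5Z[x]: (x³ + x² + 3x + 2)·(x² + 3x + 4) = x⁵ + 4x⁴ + 3x + 3.
Reduce using x⁴ ≡ 2x² + 4x + 2 (mod x⁴ + 3x² + x + 3).
Reduced: 2x³ + 2x² + x + 1.

2x^3 + 2x^2 + x + 1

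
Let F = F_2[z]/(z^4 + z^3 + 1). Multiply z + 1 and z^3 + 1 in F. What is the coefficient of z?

1

Multiply in F_2[z]: (z + 1)·(z^3 + 1) = z^4 + z^3 + z + 1.
Reduce using z^4 ≡ z^3 + 1 (mod z^4 + z^3 + 1).
Reduced: z.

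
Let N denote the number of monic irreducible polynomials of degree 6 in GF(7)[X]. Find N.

x^(7^6) − x is the product of all monic irreducibles of degree dividing 6; Möbius inversion gives N = (1/6) Σ μ(6/d)·7^d.
Divisors of 6: 1, 2, 3, 6; μ(6/d) for each: 1, -1, -1, 1.
Σ = 7^1 − 7^2 − 7^3 + 7^6 = 117264.
N = 117264/6 = 19544.

19544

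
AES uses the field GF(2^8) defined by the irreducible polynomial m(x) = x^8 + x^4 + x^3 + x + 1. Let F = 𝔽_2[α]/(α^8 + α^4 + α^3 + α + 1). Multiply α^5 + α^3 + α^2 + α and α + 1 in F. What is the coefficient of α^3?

Multiply in 𝔽_2[α]: (α^5 + α^3 + α^2 + α)·(α + 1) = α^6 + α^5 + α^4 + α.
Reduced: α^6 + α^5 + α^4 + α.

0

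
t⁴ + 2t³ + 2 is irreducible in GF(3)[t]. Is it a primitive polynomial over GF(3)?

Yes

Write f(t) = t⁴ + 2t³ + 2.
|GF(3^4)^×| = 3^4 − 1 = 80. Prime factorization: 80 = 2^4·5.
f is primitive ⇔ t has order 80 in GF(3)[t]/(f), i.e. t^(80/q) ≠ 1 for each prime q | 80.
t^(40) mod f = 2.
t^(16) mod f = 2t² + t + 2.
None equal 1, so t has full order 80; f is primitive.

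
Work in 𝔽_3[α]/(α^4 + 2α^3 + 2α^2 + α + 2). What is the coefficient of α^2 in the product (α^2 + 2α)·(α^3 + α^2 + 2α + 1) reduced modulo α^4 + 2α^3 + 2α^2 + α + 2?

Multiply in 𝔽_3[α]: (α^2 + 2α)·(α^3 + α^2 + 2α + 1) = α^5 + α^3 + 2α^2 + 2α.
Reduce using α^4 ≡ α^3 + α^2 + 2α + 1 (mod α^4 + 2α^3 + 2α^2 + α + 2).
Reduced: 2α^2 + 2α + 1.

2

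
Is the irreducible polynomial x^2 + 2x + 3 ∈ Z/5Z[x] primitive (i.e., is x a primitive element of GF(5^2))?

Yes

Write f(x) = x^2 + 2x + 3.
|GF(5^2)^×| = 5^2 − 1 = 24. Prime factorization: 24 = 2^3·3.
f is primitive ⇔ x has order 24 in GF(5)[x]/(f), i.e. x^(24/q) ≠ 1 for each prime q | 24.
x^(12) mod f = 4.
x^(8) mod f = 4x + 1.
None equal 1, so x has full order 24; f is primitive.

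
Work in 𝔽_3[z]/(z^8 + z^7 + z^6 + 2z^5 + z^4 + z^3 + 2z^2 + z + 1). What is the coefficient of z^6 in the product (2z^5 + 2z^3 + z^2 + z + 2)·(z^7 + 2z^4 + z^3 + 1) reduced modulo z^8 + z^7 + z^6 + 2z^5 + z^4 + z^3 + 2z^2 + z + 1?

2

Multiply in 𝔽_3[z]: (2z^5 + 2z^3 + z^2 + z + 2)·(z^7 + 2z^4 + z^3 + 1) = 2z^12 + 2z^10 + 2z^9 + z^6 + 2z^5 + 2z^4 + z^3 + z^2 + z + 2.
Reduce using z^8 ≡ 2z^7 + 2z^6 + z^5 + 2z^4 + 2z^3 + z^2 + 2z + 2 (mod z^8 + z^7 + z^6 + 2z^5 + z^4 + z^3 + 2z^2 + z + 1).
Reduced: 2z^7 + 2z^6 + z^4 + z.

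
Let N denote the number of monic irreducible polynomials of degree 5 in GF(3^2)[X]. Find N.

11808

The number of monic irreducibles of degree 5 over GF(9) is (1/5)·Σ_{d∣5} μ(5/d) 9^d.
Divisors of 5: 1, 5; μ(5/d) for each: -1, 1.
Σ = − 9^1 + 9^5 = 59040.
N = 59040/5 = 11808.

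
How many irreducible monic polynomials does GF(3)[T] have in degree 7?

The number of monic irreducibles of degree 7 over GF(3) is (1/7)·Σ_{d∣7} μ(7/d) 3^d.
Divisors of 7: 1, 7; μ(7/d) for each: -1, 1.
Σ = − 3^1 + 3^7 = 2184.
N = 2184/7 = 312.

312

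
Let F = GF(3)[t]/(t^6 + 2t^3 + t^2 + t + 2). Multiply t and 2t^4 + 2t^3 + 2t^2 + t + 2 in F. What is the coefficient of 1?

0

Multiply in GF(3)[t]: (t)·(2t^4 + 2t^3 + 2t^2 + t + 2) = 2t^5 + 2t^4 + 2t^3 + t^2 + 2t.
Reduced: 2t^5 + 2t^4 + 2t^3 + t^2 + 2t.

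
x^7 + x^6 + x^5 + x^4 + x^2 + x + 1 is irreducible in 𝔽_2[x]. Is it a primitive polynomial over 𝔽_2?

Write f(x) = x^7 + x^6 + x^5 + x^4 + x^2 + x + 1.
|GF(2^7)^×| = 2^7 − 1 = 127. Prime factorization: 127 = 127.
f is primitive ⇔ x has order 127 in GF(2)[x]/(f), i.e. x^(127/q) ≠ 1 for each prime q | 127.
x^(1) mod f = x.
None equal 1, so x has full order 127; f is primitive.

Yes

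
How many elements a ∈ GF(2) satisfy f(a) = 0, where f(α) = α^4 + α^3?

2

Evaluate at each of the 2 elements of GF(2):
f(0) = 0 → root; f(1) = 0 → root.
Roots: {0, 1}.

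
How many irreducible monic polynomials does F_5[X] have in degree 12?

20343700

x^(5^12) − x is the product of all monic irreducibles of degree dividing 12; Möbius inversion gives N = (1/12) Σ μ(12/d)·5^d.
Divisors of 12: 1, 2, 3, 4, 6, 12; μ(12/d) for each: 0, 1, 0, -1, -1, 1.
Σ = 5^2 − 5^4 − 5^6 + 5^12 = 244124400.
N = 244124400/12 = 20343700.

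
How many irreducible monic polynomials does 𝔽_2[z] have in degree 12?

335

x^(2^12) − x is the product of all monic irreducibles of degree dividing 12; Möbius inversion gives N = (1/12) Σ μ(12/d)·2^d.
Divisors of 12: 1, 2, 3, 4, 6, 12; μ(12/d) for each: 0, 1, 0, -1, -1, 1.
Σ = 2^2 − 2^4 − 2^6 + 2^12 = 4020.
N = 4020/12 = 335.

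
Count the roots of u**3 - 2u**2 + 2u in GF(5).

3

Write g(u) = u**3 - 2u**2 + 2u.
Evaluate at each of the 5 elements of GF(5):
g(0) = 0 → root; g(1) = 1; g(2) = 4; g(3) = 0 → root; g(4) = 0 → root.
Roots: {0, 3, 4}.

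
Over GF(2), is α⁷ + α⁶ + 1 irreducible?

Yes

Write m(α) = α⁷ + α⁶ + 1.
Check for roots in GF(2): m(0) = 1; m(1) = 1.
No roots, so no linear factors.
Monic irreducibles of degree 2 over GF(2): α² + α + 1.
None of them divide m (all give nonzero remainder).
Monic irreducibles of degree 3 over GF(2): α³ + α + 1, α³ + α² + 1.
None of them divide m (all give nonzero remainder).
No irreducible factor of degree ≤ 3 exists, so m is irreducible over GF(2).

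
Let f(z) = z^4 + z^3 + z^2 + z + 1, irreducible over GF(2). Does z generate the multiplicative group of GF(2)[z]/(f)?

No

|GF(2^4)^×| = 2^4 − 1 = 15. Prime factorization: 15 = 3·5.
f is primitive ⇔ z has order 15 in GF(2)[z]/(f), i.e. z^(15/q) ≠ 1 for each prime q | 15.
z^(5) mod f = 1
z^(3) mod f = z^3.
Since z^(5) = 1, the order of z divides 5 < 15; not primitive.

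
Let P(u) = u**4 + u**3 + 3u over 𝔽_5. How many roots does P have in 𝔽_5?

Evaluate at each of the 5 elements of 𝔽_5:
P(0) = 0 → root; P(1) = 0 → root; P(2) = 0 → root; P(3) = 2; P(4) = 2.
Roots: {0, 1, 2}.

3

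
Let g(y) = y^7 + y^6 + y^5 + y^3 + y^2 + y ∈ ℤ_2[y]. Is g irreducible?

No

Check for roots in ℤ_2: g(0) = 0 → root; g(1) = 0 → root.
g(0) = 0, so (y) divides g(y); g is reducible.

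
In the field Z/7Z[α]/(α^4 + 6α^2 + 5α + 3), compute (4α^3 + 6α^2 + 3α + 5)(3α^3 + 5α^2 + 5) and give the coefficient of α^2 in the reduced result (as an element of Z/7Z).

Multiply in Z/7Z[α]: (4α^3 + 6α^2 + 3α + 5)·(3α^3 + 5α^2 + 5) = 5α^6 + 3α^5 + 4α^4 + α^3 + 6α^2 + α + 4.
Reduce using α^4 ≡ α^2 + 2α + 4 (mod α^4 + 6α^2 + 5α + 3).
Reduced: 6α^2 + 3α + 5.

6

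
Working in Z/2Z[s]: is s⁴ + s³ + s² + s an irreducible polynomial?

No

Write f(s) = s⁴ + s³ + s² + s.
Check for roots in Z/2Z: f(0) = 0 → root; f(1) = 0 → root.
f(0) = 0, so (s) divides f(s); f is reducible.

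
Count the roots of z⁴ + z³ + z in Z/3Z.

2

Write f(z) = z⁴ + z³ + z.
Evaluate at each of the 3 elements of Z/3Z:
f(0) = 0 → root; f(1) = 0 → root; f(2) = 2.
Roots: {0, 1}.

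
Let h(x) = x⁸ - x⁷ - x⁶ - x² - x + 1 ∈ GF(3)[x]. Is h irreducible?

Check for roots in GF(3): h(0) = 1; h(1) = 1; h(2) = 2.
No roots, so no linear factors.
Monic irreducibles of degree 2 over GF(3): x² + 1, x² + x - 1, x² - x - 1.
None of them divide h (all give nonzero remainder).
Degree-3 irreducible divisors: test the 8 monic irreducibles of degree 3 over GF(3).
None of them divide h (all give nonzero remainder).
Degree-4 irreducible divisors: test the 18 monic irreducibles of degree 4 over GF(3).
None of them divide h (all give nonzero remainder).
No irreducible factor of degree ≤ 4 exists, so h is irreducible over GF(3).

Yes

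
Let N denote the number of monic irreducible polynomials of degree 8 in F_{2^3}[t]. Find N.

2096640

The number of monic irreducibles of degree 8 over GF(8) is (1/8)·Σ_{d∣8} μ(8/d) 8^d.
Divisors of 8: 1, 2, 4, 8; μ(8/d) for each: 0, 0, -1, 1.
Σ = − 8^4 + 8^8 = 16773120.
N = 16773120/8 = 2096640.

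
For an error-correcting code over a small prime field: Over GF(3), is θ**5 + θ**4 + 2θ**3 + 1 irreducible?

Write g(θ) = θ**5 + θ**4 + 2θ**3 + 1.
Check for roots in GF(3): g(0) = 1; g(1) = 2; g(2) = 2.
No roots, so no linear factors.
Monic irreducibles of degree 2 over GF(3): θ**2 + 1, θ**2 + θ + 2, θ**2 + 2θ + 2.
None of them divide g (all give nonzero remainder).
No irreducible factor of degree ≤ 2 exists, so g is irreducible over GF(3).

Yes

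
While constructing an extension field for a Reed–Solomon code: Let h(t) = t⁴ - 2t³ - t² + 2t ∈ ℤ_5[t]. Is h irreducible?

No

Check for roots in ℤ_5: h(0) = 0 → root; h(1) = 0 → root; h(2) = 0 → root; h(3) = 4; h(4) = 0 → root.
h(0) = 0, so (t) divides h(t); h is reducible.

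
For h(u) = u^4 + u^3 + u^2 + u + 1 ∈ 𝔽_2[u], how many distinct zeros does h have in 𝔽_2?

Evaluate at each of the 2 elements of 𝔽_2:
h(0) = 1; h(1) = 1.
No element is a root.

0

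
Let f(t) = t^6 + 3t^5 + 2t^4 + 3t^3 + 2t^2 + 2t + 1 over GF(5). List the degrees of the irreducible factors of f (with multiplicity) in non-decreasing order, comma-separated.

Roots in GF(5): f(0) = 1; f(1) = 4; f(2) = 4; f(3) = 1; f(4) = 3.
Complete factorization: f(t) = (t^6 + 3t^5 + 2t^4 + 3t^3 + 2t^2 + 2t + 1).
Factor degrees with multiplicity: 6 = 6.

6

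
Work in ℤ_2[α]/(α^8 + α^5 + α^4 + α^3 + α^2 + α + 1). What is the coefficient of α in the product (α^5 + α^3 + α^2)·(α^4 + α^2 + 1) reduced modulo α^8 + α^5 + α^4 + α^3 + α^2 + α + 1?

1

Multiply in ℤ_2[α]: (α^5 + α^3 + α^2)·(α^4 + α^2 + 1) = α^9 + α^6 + α^4 + α^3 + α^2.
Reduce using α^8 ≡ α^5 + α^4 + α^3 + α^2 + α + 1 (mod α^8 + α^5 + α^4 + α^3 + α^2 + α + 1).
Reduced: α^5 + α.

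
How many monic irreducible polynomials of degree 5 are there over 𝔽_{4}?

The number of monic irreducibles of degree 5 over GF(4) is (1/5)·Σ_{d∣5} μ(5/d) 4^d.
Divisors of 5: 1, 5; μ(5/d) for each: -1, 1.
Σ = − 4^1 + 4^5 = 1020.
N = 1020/5 = 204.

204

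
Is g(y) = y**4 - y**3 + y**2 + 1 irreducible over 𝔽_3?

Check for roots in 𝔽_3: g(0) = 1; g(1) = 2; g(2) = 1.
No roots, so no linear factors.
Monic irreducibles of degree 2 over GF(3): y**2 + 1, y**2 + y - 1, y**2 - y - 1.
None of them divide g (all give nonzero remainder).
No irreducible factor of degree ≤ 2 exists, so g is irreducible over GF(3).

Yes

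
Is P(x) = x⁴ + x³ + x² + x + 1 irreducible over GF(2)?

Check for roots in GF(2): P(0) = 1; P(1) = 1.
No roots, so no linear factors.
Monic irreducibles of degree 2 over GF(2): x² + x + 1.
None of them divide P (all give nonzero remainder).
No irreducible factor of degree ≤ 2 exists, so P is irreducible over GF(2).

Yes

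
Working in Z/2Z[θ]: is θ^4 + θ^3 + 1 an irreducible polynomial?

Yes

Write P(θ) = θ^4 + θ^3 + 1.
Check for roots in Z/2Z: P(0) = 1; P(1) = 1.
No roots, so no linear factors.
Monic irreducibles of degree 2 over GF(2): θ^2 + θ + 1.
None of them divide P (all give nonzero remainder).
No irreducible factor of degree ≤ 2 exists, so P is irreducible over GF(2).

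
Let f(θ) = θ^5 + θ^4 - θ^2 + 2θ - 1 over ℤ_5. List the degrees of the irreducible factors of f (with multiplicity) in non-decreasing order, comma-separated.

1, 4

Roots in ℤ_5: f(0) = 4; f(1) = 2; f(2) = 2; f(3) = 0 → root; f(4) = 1.
Linear factors from roots: (θ + 2).
Complete factorization: f(θ) = (θ + 2)·(θ^4 - θ^3 + 2θ^2 + 2).
Factor degrees with multiplicity: 1 + 4 = 5.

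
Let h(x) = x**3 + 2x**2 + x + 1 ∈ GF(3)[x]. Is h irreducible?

Check for roots in GF(3): h(0) = 1; h(1) = 2; h(2) = 1.
No roots. A degree-3 polynomial over a field with no linear factor is irreducible.

Yes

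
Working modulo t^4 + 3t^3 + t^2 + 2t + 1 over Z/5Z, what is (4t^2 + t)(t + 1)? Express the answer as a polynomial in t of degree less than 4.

4t^3 + t

Multiply in Z/5Z[t]: (4t^2 + t)·(t + 1) = 4t^3 + t.
Reduced: 4t^3 + t.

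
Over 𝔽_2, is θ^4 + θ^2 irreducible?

Write m(θ) = θ^4 + θ^2.
Check for roots in 𝔽_2: m(0) = 0 → root; m(1) = 0 → root.
m(0) = 0, so (θ) divides m(θ); m is reducible.

No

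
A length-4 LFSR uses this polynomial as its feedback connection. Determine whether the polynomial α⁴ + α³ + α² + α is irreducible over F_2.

Write g(α) = α⁴ + α³ + α² + α.
Check for roots in F_2: g(0) = 0 → root; g(1) = 0 → root.
g(0) = 0, so (α) divides g(α); g is reducible.

No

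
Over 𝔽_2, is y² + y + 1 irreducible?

Yes

Write h(y) = y² + y + 1.
Check for roots in 𝔽_2: h(0) = 1; h(1) = 1.
No roots. A degree-2 polynomial over a field with no linear factor is irreducible.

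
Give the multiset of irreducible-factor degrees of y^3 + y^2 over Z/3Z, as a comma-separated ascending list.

Write f(y) = y^3 + y^2.
Roots in Z/3Z: f(0) = 0 → root; f(1) = 2; f(2) = 0 → root.
Linear factors from roots: (y), (y + 1).
Complete factorization: f(y) = (y + 1)·(y)^2.
Factor degrees with multiplicity: 1 + 1 + 1 = 3.

1, 1, 1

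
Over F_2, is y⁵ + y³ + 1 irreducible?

Yes

Write m(y) = y⁵ + y³ + 1.
Check for roots in F_2: m(0) = 1; m(1) = 1.
No roots, so no linear factors.
Monic irreducibles of degree 2 over GF(2): y² + y + 1.
None of them divide m (all give nonzero remainder).
No irreducible factor of degree ≤ 2 exists, so m is irreducible over GF(2).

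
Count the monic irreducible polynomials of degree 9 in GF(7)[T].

4483696

Gauss's count: N_{7}(9) = (1/9) Σ_{d|9} μ(9/d)·7^d.
Divisors of 9: 1, 3, 9; μ(9/d) for each: 0, -1, 1.
Σ = − 7^3 + 7^9 = 40353264.
N = 40353264/9 = 4483696.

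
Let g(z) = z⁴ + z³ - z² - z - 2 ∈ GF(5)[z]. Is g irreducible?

Yes

Check for roots in GF(5): g(0) = 3; g(1) = 3; g(2) = 1; g(3) = 4; g(4) = 3.
No roots, so no linear factors.
Degree-2 irreducible divisors: test the 10 monic irreducibles of degree 2 over GF(5).
None of them divide g (all give nonzero remainder).
No irreducible factor of degree ≤ 2 exists, so g is irreducible over GF(5).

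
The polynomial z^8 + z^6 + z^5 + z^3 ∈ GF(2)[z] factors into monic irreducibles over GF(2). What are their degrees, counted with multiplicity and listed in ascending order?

Write g(z) = z^8 + z^6 + z^5 + z^3.
Roots in GF(2): g(0) = 0 → root; g(1) = 0 → root.
Linear factors from roots: (z), (z + 1).
Complete factorization: g(z) = (z)^3·(z + 1)^3·(z^2 + z + 1).
Factor degrees with multiplicity: 1 + 1 + 1 + 1 + 1 + 1 + 2 = 8.

1, 1, 1, 1, 1, 1, 2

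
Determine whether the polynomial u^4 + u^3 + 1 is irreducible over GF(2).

Write P(u) = u^4 + u^3 + 1.
Check for roots in GF(2): P(0) = 1; P(1) = 1.
No roots, so no linear factors.
Monic irreducibles of degree 2 over GF(2): u^2 + u + 1.
None of them divide P (all give nonzero remainder).
No irreducible factor of degree ≤ 2 exists, so P is irreducible over GF(2).

Yes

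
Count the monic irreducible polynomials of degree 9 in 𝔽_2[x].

The number of monic irreducibles of degree 9 over GF(2) is (1/9)·Σ_{d∣9} μ(9/d) 2^d.
Divisors of 9: 1, 3, 9; μ(9/d) for each: 0, -1, 1.
Σ = − 2^3 + 2^9 = 504.
N = 504/9 = 56.

56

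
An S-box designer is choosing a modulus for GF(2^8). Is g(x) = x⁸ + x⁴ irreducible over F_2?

Check for roots in F_2: g(0) = 0 → root; g(1) = 0 → root.
g(0) = 0, so (x) divides g(x); g is reducible.

No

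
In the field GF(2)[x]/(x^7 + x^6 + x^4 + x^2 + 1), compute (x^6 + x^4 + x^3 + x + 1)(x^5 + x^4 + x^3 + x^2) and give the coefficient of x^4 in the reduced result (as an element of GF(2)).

Multiply in GF(2)[x]: (x^6 + x^4 + x^3 + x + 1)·(x^5 + x^4 + x^3 + x^2) = x^11 + x^10 + x^8 + x^6 + x^5 + x^2.
Reduce using x^7 ≡ x^6 + x^4 + x^2 + 1 (mod x^7 + x^6 + x^4 + x^2 + 1).
Reduced: x^5 + x^4 + x^2.

1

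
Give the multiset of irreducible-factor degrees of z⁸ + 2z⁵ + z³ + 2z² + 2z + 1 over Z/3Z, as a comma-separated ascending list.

Write h(z) = z⁸ + 2z⁵ + z³ + 2z² + 2z + 1.
Roots in Z/3Z: h(0) = 1; h(1) = 0 → root; h(2) = 2.
Linear factors from roots: (z + 2).
Complete factorization: h(z) = (z + 2)^2·(z² + 1)·(z² + z + 2)^2.
Factor degrees with multiplicity: 1 + 1 + 2 + 2 + 2 = 8.

1, 1, 2, 2, 2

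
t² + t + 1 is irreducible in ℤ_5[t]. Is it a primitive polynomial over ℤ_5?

No

Write f(t) = t² + t + 1.
|GF(5^2)^×| = 5^2 − 1 = 24. Prime factorization: 24 = 2^3·3.
f is primitive ⇔ t has order 24 in GF(5)[t]/(f), i.e. t^(24/q) ≠ 1 for each prime q | 24.
t^(12) mod f = 1
t^(8) mod f = 4t + 4.
Since t^(12) = 1, the order of t divides 12 < 24; not primitive.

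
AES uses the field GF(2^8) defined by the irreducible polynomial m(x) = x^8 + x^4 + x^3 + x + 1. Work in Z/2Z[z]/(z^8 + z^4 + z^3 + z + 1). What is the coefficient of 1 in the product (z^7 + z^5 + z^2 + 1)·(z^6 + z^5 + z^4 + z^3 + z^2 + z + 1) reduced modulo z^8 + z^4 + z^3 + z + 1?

0

Multiply in Z/2Z[z]: (z^7 + z^5 + z^2 + 1)·(z^6 + z^5 + z^4 + z^3 + z^2 + z + 1) = z^13 + z^12 + z^8 + z^7 + z^6 + z^5 + z + 1.
Reduce using z^8 ≡ z^4 + z^3 + z + 1 (mod z^8 + z^4 + z^3 + z + 1).
Reduced: z^4 + z^3 + z^2 + z.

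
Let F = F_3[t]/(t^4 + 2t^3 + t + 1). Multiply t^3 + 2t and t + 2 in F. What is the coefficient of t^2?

Multiply in F_3[t]: (t^3 + 2t)·(t + 2) = t^4 + 2t^3 + 2t^2 + t.
Reduce using t^4 ≡ t^3 + 2t + 2 (mod t^4 + 2t^3 + t + 1).
Reduced: 2t^2 + 2.

2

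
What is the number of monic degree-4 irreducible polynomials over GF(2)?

3

Gauss's count: N_{2}(4) = (1/4) Σ_{d|4} μ(4/d)·2^d.
Divisors of 4: 1, 2, 4; μ(4/d) for each: 0, -1, 1.
Σ = − 2^2 + 2^4 = 12.
N = 12/4 = 3.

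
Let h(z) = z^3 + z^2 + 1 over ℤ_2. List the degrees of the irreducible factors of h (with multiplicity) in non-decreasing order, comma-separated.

3

Roots in ℤ_2: h(0) = 1; h(1) = 1.
Complete factorization: h(z) = (z^3 + z^2 + 1).
Factor degrees with multiplicity: 3 = 3.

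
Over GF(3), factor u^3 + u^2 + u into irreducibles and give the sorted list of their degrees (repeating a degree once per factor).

Write g(u) = u^3 + u^2 + u.
Roots in GF(3): g(0) = 0 → root; g(1) = 0 → root; g(2) = 2.
Linear factors from roots: (u), (u + 2).
Complete factorization: g(u) = (u)·(u + 2)^2.
Factor degrees with multiplicity: 1 + 1 + 1 = 3.

1, 1, 1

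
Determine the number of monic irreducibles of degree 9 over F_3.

The number of monic irreducibles of degree 9 over GF(3) is (1/9)·Σ_{d∣9} μ(9/d) 3^d.
Divisors of 9: 1, 3, 9; μ(9/d) for each: 0, -1, 1.
Σ = − 3^3 + 3^9 = 19656.
N = 19656/9 = 2184.

2184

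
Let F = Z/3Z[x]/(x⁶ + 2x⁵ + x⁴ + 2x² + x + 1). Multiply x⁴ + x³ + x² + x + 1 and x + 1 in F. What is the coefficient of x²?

2

Multiply in Z/3Z[x]: (x⁴ + x³ + x² + x + 1)·(x + 1) = x⁵ + 2x⁴ + 2x³ + 2x² + 2x + 1.
Reduced: x⁵ + 2x⁴ + 2x³ + 2x² + 2x + 1.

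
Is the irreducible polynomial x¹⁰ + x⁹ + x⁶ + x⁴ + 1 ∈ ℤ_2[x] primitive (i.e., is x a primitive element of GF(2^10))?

Write f(x) = x¹⁰ + x⁹ + x⁶ + x⁴ + 1.
|GF(2^10)^×| = 2^10 − 1 = 1023. Prime factorization: 1023 = 3·11·31.
f is primitive ⇔ x has order 1023 in GF(2)[x]/(f), i.e. x^(1023/q) ≠ 1 for each prime q | 1023.
x^(341) mod f = 1
x^(93) mod f = x⁸ + x⁶ + x⁵ + x³ + x² + x.
x^(33) mod f = x⁸ + x⁷ + x⁶ + x⁴ + 1.
Since x^(341) = 1, the order of x divides 341 < 1023; not primitive.

No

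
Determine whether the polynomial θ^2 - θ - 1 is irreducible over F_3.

Yes

Write f(θ) = θ^2 - θ - 1.
Check for roots in F_3: f(0) = 2; f(1) = 2; f(2) = 1.
No roots. A degree-2 polynomial over a field with no linear factor is irreducible.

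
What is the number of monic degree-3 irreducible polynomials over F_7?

x^(7^3) − x is the product of all monic irreducibles of degree dividing 3; Möbius inversion gives N = (1/3) Σ μ(3/d)·7^d.
Divisors of 3: 1, 3; μ(3/d) for each: -1, 1.
Σ = − 7^1 + 7^3 = 336.
N = 336/3 = 112.

112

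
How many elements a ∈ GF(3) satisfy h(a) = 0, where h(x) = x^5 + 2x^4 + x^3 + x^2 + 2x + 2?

Evaluate at each of the 3 elements of GF(3):
h(0) = 2; h(1) = 0 → root; h(2) = 1.
Roots: {1}.

1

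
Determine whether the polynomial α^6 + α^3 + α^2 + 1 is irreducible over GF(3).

Yes

Write f(α) = α^6 + α^3 + α^2 + 1.
Check for roots in GF(3): f(0) = 1; f(1) = 1; f(2) = 2.
No roots, so no linear factors.
Monic irreducibles of degree 2 over GF(3): α^2 + 1, α^2 + α + 2, α^2 + 2α + 2.
None of them divide f (all give nonzero remainder).
Degree-3 irreducible divisors: test the 8 monic irreducibles of degree 3 over GF(3).
None of them divide f (all give nonzero remainder).
No irreducible factor of degree ≤ 3 exists, so f is irreducible over GF(3).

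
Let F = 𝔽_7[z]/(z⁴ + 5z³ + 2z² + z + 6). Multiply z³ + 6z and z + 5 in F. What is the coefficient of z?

1

Multiply in 𝔽_7[z]: (z³ + 6z)·(z + 5) = z⁴ + 5z³ + 6z² + 2z.
Reduce using z⁴ ≡ 2z³ + 5z² + 6z + 1 (mod z⁴ + 5z³ + 2z² + z + 6).
Reduced: 4z² + z + 1.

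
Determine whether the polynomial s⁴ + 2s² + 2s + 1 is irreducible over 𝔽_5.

Write f(s) = s⁴ + 2s² + 2s + 1.
Check for roots in 𝔽_5: f(0) = 1; f(1) = 1; f(2) = 4; f(3) = 1; f(4) = 2.
No roots, so no linear factors.
Degree-2 irreducible divisors: test the 10 monic irreducibles of degree 2 over GF(5).
None of them divide f (all give nonzero remainder).
No irreducible factor of degree ≤ 2 exists, so f is irreducible over GF(5).

Yes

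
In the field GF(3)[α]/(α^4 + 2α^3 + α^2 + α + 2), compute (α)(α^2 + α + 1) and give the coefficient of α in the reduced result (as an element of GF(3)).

Multiply in GF(3)[α]: (α)·(α^2 + α + 1) = α^3 + α^2 + α.
Reduced: α^3 + α^2 + α.

1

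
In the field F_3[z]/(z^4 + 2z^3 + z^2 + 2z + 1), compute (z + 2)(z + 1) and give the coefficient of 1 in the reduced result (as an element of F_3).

Multiply in F_3[z]: (z + 2)·(z + 1) = z^2 + 2.
Reduced: z^2 + 2.

2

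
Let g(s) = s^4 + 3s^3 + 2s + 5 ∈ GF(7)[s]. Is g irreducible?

No

Check for roots in GF(7): g(0) = 5; g(1) = 4; g(2) = 0 → root; g(3) = 5; g(4) = 6; g(5) = 0 → root; g(6) = 1.
g(2) = 0, so (s − 2) divides g(s); g is reducible.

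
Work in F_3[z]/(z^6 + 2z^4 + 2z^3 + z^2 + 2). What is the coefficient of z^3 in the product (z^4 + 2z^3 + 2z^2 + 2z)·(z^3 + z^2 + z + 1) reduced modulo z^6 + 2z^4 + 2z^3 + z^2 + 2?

2

Multiply in F_3[z]: (z^4 + 2z^3 + 2z^2 + 2z)·(z^3 + z^2 + z + 1) = z^7 + 2z^5 + z^4 + z^2 + 2z.
Reduce using z^6 ≡ z^4 + z^3 + 2z^2 + 1 (mod z^6 + 2z^4 + 2z^3 + z^2 + 2).
Reduced: 2z^4 + 2z^3 + z^2.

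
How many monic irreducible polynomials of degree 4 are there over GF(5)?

Gauss's count: N_{5}(4) = (1/4) Σ_{d|4} μ(4/d)·5^d.
Divisors of 4: 1, 2, 4; μ(4/d) for each: 0, -1, 1.
Σ = − 5^2 + 5^4 = 600.
N = 600/4 = 150.

150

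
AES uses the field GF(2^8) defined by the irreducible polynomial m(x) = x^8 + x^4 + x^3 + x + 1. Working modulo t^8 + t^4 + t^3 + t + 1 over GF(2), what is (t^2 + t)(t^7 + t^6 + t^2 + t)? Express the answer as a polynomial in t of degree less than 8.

Multiply in GF(2)[t]: (t^2 + t)·(t^7 + t^6 + t^2 + t) = t^9 + t^7 + t^4 + t^2.
Reduce using t^8 ≡ t^4 + t^3 + t + 1 (mod t^8 + t^4 + t^3 + t + 1).
Reduced: t^7 + t^5 + t.

t^7 + t^5 + t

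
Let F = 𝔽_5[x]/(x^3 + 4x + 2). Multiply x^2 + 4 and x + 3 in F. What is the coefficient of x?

0

Multiply in 𝔽_5[x]: (x^2 + 4)·(x + 3) = x^3 + 3x^2 + 4x + 2.
Reduce using x^3 ≡ x + 3 (mod x^3 + 4x + 2).
Reduced: 3x^2.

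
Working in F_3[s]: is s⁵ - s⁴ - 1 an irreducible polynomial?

No

Write m(s) = s⁵ - s⁴ - 1.
Check for roots in F_3: m(0) = 2; m(1) = 2; m(2) = 0 → root.
m(2) = 0, so (s − 2) divides m(s); m is reducible.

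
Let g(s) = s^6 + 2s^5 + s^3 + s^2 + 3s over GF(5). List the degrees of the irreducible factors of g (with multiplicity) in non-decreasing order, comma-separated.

1, 1, 4

Roots in GF(5): g(0) = 0 → root; g(1) = 3; g(2) = 1; g(3) = 0 → root; g(4) = 1.
Linear factors from roots: (s), (s + 2).
Complete factorization: g(s) = (s)·(s + 2)·(s^4 + s + 4).
Factor degrees with multiplicity: 1 + 1 + 4 = 6.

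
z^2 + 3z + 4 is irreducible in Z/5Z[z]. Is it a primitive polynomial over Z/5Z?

No

Write f(z) = z^2 + 3z + 4.
|GF(5^2)^×| = 5^2 − 1 = 24. Prime factorization: 24 = 2^3·3.
f is primitive ⇔ z has order 24 in GF(5)[z]/(f), i.e. z^(24/q) ≠ 1 for each prime q | 24.
z^(12) mod f = 1
z^(8) mod f = 3z + 4.
Since z^(12) = 1, the order of z divides 12 < 24; not primitive.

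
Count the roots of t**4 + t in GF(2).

Write g(t) = t**4 + t.
Evaluate at each of the 2 elements of GF(2):
g(0) = 0 → root; g(1) = 0 → root.
Roots: {0, 1}.

2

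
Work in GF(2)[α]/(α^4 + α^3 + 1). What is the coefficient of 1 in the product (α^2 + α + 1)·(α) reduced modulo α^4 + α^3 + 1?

0

Multiply in GF(2)[α]: (α^2 + α + 1)·(α) = α^3 + α^2 + α.
Reduced: α^3 + α^2 + α.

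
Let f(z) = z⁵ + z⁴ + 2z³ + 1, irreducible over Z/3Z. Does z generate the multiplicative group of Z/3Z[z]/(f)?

|GF(3^5)^×| = 3^5 − 1 = 242. Prime factorization: 242 = 2·11^2.
f is primitive ⇔ z has order 242 in GF(3)[z]/(f), i.e. z^(242/q) ≠ 1 for each prime q | 242.
z^(121) mod f = 2.
z^(22) mod f = z⁴ + z² + 2z + 2.
None equal 1, so z has full order 242; f is primitive.

Yes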